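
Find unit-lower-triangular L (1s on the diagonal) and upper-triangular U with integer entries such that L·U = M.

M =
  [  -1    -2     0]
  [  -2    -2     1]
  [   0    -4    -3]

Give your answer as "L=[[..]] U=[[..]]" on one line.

  R1 -= 2·R0 → [0,2,1]
  R2 -= 0·R0 → [0,-4,-3]
  R2 -= -2·R1 → [0,0,-1]

L=[[1,0,0],[2,1,0],[0,-2,1]] U=[[-1,-2,0],[0,2,1],[0,0,-1]]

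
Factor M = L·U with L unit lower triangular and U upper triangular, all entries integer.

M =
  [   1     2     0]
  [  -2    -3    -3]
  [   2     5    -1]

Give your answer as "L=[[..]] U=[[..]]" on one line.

L=[[1,0,0],[-2,1,0],[2,1,1]] U=[[1,2,0],[0,1,-3],[0,0,2]]

  row1 -= -2·row0 → [0,1,-3]
  row2 -= 2·row0 → [0,1,-1]
  row2 -= 1·row1 → [0,0,2]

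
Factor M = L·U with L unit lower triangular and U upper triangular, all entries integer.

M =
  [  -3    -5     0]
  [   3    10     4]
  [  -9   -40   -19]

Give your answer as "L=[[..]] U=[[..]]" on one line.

L=[[1,0,0],[-1,1,0],[3,-5,1]] U=[[-3,-5,0],[0,5,4],[0,0,1]]

  row1 -= -1·row0 → [0,5,4]
  row2 -= 3·row0 → [0,-25,-19]
  row2 -= -5·row1 → [0,0,1]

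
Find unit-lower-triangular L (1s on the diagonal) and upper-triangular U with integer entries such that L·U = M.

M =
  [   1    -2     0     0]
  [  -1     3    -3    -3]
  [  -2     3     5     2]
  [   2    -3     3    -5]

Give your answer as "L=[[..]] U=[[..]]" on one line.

  R1 -= -1·R0 → [0,1,-3,-3]
  R2 -= -2·R0 → [0,-1,5,2]
  R3 -= 2·R0 → [0,1,3,-5]
  R2 -= -1·R1 → [0,0,2,-1]
  R3 -= 1·R1 → [0,0,6,-2]
  R3 -= 3·R2 → [0,0,0,1]

L=[[1,0,0,0],[-1,1,0,0],[-2,-1,1,0],[2,1,3,1]] U=[[1,-2,0,0],[0,1,-3,-3],[0,0,2,-1],[0,0,0,1]]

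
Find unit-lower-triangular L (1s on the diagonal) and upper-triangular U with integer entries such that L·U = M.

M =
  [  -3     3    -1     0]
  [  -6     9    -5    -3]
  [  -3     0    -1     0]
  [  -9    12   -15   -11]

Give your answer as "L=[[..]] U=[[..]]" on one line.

L=[[1,0,0,0],[2,1,0,0],[1,-1,1,0],[3,1,3,1]] U=[[-3,3,-1,0],[0,3,-3,-3],[0,0,-3,-3],[0,0,0,1]]

  r1 -= 2·r0 → [0,3,-3,-3]
  r2 -= 1·r0 → [0,-3,0,0]
  r3 -= 3·r0 → [0,3,-12,-11]
  r2 -= -1·r1 → [0,0,-3,-3]
  r3 -= 1·r1 → [0,0,-9,-8]
  r3 -= 3·r2 → [0,0,0,1]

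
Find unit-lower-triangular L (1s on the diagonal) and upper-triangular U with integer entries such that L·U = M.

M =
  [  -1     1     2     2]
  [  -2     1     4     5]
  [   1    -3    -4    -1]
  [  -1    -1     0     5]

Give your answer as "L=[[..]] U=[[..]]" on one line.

  r1 -= 2·r0 → [0,-1,0,1]
  r2 -= -1·r0 → [0,-2,-2,1]
  r3 -= 1·r0 → [0,-2,-2,3]
  r2 -= 2·r1 → [0,0,-2,-1]
  r3 -= 2·r1 → [0,0,-2,1]
  r3 -= 1·r2 → [0,0,0,2]

L=[[1,0,0,0],[2,1,0,0],[-1,2,1,0],[1,2,1,1]] U=[[-1,1,2,2],[0,-1,0,1],[0,0,-2,-1],[0,0,0,2]]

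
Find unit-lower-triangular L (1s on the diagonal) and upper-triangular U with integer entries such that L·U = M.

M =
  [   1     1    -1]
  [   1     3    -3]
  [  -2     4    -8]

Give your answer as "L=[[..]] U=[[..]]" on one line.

  R1 -= 1·R0 → [0,2,-2]
  R2 -= -2·R0 → [0,6,-10]
  R2 -= 3·R1 → [0,0,-4]

L=[[1,0,0],[1,1,0],[-2,3,1]] U=[[1,1,-1],[0,2,-2],[0,0,-4]]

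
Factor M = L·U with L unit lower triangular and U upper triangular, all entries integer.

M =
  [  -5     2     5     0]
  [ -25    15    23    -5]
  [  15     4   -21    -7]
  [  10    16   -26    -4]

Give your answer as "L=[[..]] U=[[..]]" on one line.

  R1 -= 5·R0 → [0,5,-2,-5]
  R2 -= -3·R0 → [0,10,-6,-7]
  R3 -= -2·R0 → [0,20,-16,-4]
  R2 -= 2·R1 → [0,0,-2,3]
  R3 -= 4·R1 → [0,0,-8,16]
  R3 -= 4·R2 → [0,0,0,4]

L=[[1,0,0,0],[5,1,0,0],[-3,2,1,0],[-2,4,4,1]] U=[[-5,2,5,0],[0,5,-2,-5],[0,0,-2,3],[0,0,0,4]]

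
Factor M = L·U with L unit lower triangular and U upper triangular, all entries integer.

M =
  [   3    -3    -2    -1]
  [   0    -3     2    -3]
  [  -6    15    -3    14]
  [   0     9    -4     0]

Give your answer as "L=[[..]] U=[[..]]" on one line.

L=[[1,0,0,0],[0,1,0,0],[-2,-3,1,0],[0,-3,-2,1]] U=[[3,-3,-2,-1],[0,-3,2,-3],[0,0,-1,3],[0,0,0,-3]]

  R1 -= 0·R0 → [0,-3,2,-3]
  R2 -= -2·R0 → [0,9,-7,12]
  R3 -= 0·R0 → [0,9,-4,0]
  R2 -= -3·R1 → [0,0,-1,3]
  R3 -= -3·R1 → [0,0,2,-9]
  R3 -= -2·R2 → [0,0,0,-3]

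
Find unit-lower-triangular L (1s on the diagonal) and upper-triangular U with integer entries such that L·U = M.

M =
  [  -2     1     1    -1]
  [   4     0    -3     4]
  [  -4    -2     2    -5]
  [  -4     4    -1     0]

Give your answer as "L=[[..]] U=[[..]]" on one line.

L=[[1,0,0,0],[-2,1,0,0],[2,-2,1,0],[2,1,1,1]] U=[[-2,1,1,-1],[0,2,-1,2],[0,0,-2,1],[0,0,0,-1]]

  R1 -= -2·R0 → [0,2,-1,2]
  R2 -= 2·R0 → [0,-4,0,-3]
  R3 -= 2·R0 → [0,2,-3,2]
  R2 -= -2·R1 → [0,0,-2,1]
  R3 -= 1·R1 → [0,0,-2,0]
  R3 -= 1·R2 → [0,0,0,-1]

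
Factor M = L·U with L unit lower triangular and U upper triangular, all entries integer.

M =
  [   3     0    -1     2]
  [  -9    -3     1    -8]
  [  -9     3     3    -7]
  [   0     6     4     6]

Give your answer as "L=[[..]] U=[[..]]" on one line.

L=[[1,0,0,0],[-3,1,0,0],[-3,-1,1,0],[0,-2,0,1]] U=[[3,0,-1,2],[0,-3,-2,-2],[0,0,-2,-3],[0,0,0,2]]

  row1 -= -3·row0 → [0,-3,-2,-2]
  row2 -= -3·row0 → [0,3,0,-1]
  row3 -= 0·row0 → [0,6,4,6]
  row2 -= -1·row1 → [0,0,-2,-3]
  row3 -= -2·row1 → [0,0,0,2]
  row3 -= 0·row2 → [0,0,0,2]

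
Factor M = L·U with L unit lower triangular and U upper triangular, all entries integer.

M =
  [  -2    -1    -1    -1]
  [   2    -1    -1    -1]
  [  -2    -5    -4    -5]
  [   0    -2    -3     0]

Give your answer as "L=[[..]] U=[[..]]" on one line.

  row1 -= -1·row0 → [0,-2,-2,-2]
  row2 -= 1·row0 → [0,-4,-3,-4]
  row3 -= 0·row0 → [0,-2,-3,0]
  row2 -= 2·row1 → [0,0,1,0]
  row3 -= 1·row1 → [0,0,-1,2]
  row3 -= -1·row2 → [0,0,0,2]

L=[[1,0,0,0],[-1,1,0,0],[1,2,1,0],[0,1,-1,1]] U=[[-2,-1,-1,-1],[0,-2,-2,-2],[0,0,1,0],[0,0,0,2]]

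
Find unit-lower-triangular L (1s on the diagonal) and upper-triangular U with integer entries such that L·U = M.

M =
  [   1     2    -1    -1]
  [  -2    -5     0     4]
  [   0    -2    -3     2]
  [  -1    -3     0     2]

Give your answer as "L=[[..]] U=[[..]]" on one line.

  r1 -= -2·r0 → [0,-1,-2,2]
  r2 -= 0·r0 → [0,-2,-3,2]
  r3 -= -1·r0 → [0,-1,-1,1]
  r2 -= 2·r1 → [0,0,1,-2]
  r3 -= 1·r1 → [0,0,1,-1]
  r3 -= 1·r2 → [0,0,0,1]

L=[[1,0,0,0],[-2,1,0,0],[0,2,1,0],[-1,1,1,1]] U=[[1,2,-1,-1],[0,-1,-2,2],[0,0,1,-2],[0,0,0,1]]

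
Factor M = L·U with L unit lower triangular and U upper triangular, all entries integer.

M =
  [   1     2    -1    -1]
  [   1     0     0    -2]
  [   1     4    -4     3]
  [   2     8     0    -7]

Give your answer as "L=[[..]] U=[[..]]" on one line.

L=[[1,0,0,0],[1,1,0,0],[1,-1,1,0],[2,-2,-2,1]] U=[[1,2,-1,-1],[0,-2,1,-1],[0,0,-2,3],[0,0,0,-1]]

  row1 -= 1·row0 → [0,-2,1,-1]
  row2 -= 1·row0 → [0,2,-3,4]
  row3 -= 2·row0 → [0,4,2,-5]
  row2 -= -1·row1 → [0,0,-2,3]
  row3 -= -2·row1 → [0,0,4,-7]
  row3 -= -2·row2 → [0,0,0,-1]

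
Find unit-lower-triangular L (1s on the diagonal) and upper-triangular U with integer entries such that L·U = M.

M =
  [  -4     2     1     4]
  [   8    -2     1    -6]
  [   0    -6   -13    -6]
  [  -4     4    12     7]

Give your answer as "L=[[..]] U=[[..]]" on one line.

  r1 -= -2·r0 → [0,2,3,2]
  r2 -= 0·r0 → [0,-6,-13,-6]
  r3 -= 1·r0 → [0,2,11,3]
  r2 -= -3·r1 → [0,0,-4,0]
  r3 -= 1·r1 → [0,0,8,1]
  r3 -= -2·r2 → [0,0,0,1]

L=[[1,0,0,0],[-2,1,0,0],[0,-3,1,0],[1,1,-2,1]] U=[[-4,2,1,4],[0,2,3,2],[0,0,-4,0],[0,0,0,1]]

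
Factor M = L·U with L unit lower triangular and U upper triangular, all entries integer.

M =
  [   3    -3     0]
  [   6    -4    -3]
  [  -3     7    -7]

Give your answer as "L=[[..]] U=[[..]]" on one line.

L=[[1,0,0],[2,1,0],[-1,2,1]] U=[[3,-3,0],[0,2,-3],[0,0,-1]]

  R1 -= 2·R0 → [0,2,-3]
  R2 -= -1·R0 → [0,4,-7]
  R2 -= 2·R1 → [0,0,-1]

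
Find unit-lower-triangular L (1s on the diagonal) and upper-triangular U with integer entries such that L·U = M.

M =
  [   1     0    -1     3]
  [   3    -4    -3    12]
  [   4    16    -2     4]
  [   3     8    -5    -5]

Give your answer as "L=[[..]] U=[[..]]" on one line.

L=[[1,0,0,0],[3,1,0,0],[4,-4,1,0],[3,-2,-1,1]] U=[[1,0,-1,3],[0,-4,0,3],[0,0,2,4],[0,0,0,-4]]

  row1 -= 3·row0 → [0,-4,0,3]
  row2 -= 4·row0 → [0,16,2,-8]
  row3 -= 3·row0 → [0,8,-2,-14]
  row2 -= -4·row1 → [0,0,2,4]
  row3 -= -2·row1 → [0,0,-2,-8]
  row3 -= -1·row2 → [0,0,0,-4]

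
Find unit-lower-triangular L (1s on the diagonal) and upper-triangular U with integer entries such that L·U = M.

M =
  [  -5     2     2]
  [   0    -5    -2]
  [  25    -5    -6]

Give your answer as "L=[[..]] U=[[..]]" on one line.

  row1 -= 0·row0 → [0,-5,-2]
  row2 -= -5·row0 → [0,5,4]
  row2 -= -1·row1 → [0,0,2]

L=[[1,0,0],[0,1,0],[-5,-1,1]] U=[[-5,2,2],[0,-5,-2],[0,0,2]]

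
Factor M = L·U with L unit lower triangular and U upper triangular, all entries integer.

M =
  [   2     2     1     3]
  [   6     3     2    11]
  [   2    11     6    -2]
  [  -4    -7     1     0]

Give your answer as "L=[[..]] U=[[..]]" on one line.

  R1 -= 3·R0 → [0,-3,-1,2]
  R2 -= 1·R0 → [0,9,5,-5]
  R3 -= -2·R0 → [0,-3,3,6]
  R2 -= -3·R1 → [0,0,2,1]
  R3 -= 1·R1 → [0,0,4,4]
  R3 -= 2·R2 → [0,0,0,2]

L=[[1,0,0,0],[3,1,0,0],[1,-3,1,0],[-2,1,2,1]] U=[[2,2,1,3],[0,-3,-1,2],[0,0,2,1],[0,0,0,2]]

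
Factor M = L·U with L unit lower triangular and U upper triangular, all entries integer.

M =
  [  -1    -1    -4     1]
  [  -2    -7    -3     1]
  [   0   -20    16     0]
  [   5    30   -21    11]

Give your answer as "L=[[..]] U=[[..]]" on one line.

  r1 -= 2·r0 → [0,-5,5,-1]
  r2 -= 0·r0 → [0,-20,16,0]
  r3 -= -5·r0 → [0,25,-41,16]
  r2 -= 4·r1 → [0,0,-4,4]
  r3 -= -5·r1 → [0,0,-16,11]
  r3 -= 4·r2 → [0,0,0,-5]

L=[[1,0,0,0],[2,1,0,0],[0,4,1,0],[-5,-5,4,1]] U=[[-1,-1,-4,1],[0,-5,5,-1],[0,0,-4,4],[0,0,0,-5]]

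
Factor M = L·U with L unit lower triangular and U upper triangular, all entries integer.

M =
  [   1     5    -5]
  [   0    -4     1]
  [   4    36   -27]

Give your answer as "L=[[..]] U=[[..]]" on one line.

  row1 -= 0·row0 → [0,-4,1]
  row2 -= 4·row0 → [0,16,-7]
  row2 -= -4·row1 → [0,0,-3]

L=[[1,0,0],[0,1,0],[4,-4,1]] U=[[1,5,-5],[0,-4,1],[0,0,-3]]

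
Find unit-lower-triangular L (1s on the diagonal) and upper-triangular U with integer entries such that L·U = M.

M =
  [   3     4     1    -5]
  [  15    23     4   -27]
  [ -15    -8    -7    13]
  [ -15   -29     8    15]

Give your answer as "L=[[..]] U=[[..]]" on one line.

  row1 -= 5·row0 → [0,3,-1,-2]
  row2 -= -5·row0 → [0,12,-2,-12]
  row3 -= -5·row0 → [0,-9,13,-10]
  row2 -= 4·row1 → [0,0,2,-4]
  row3 -= -3·row1 → [0,0,10,-16]
  row3 -= 5·row2 → [0,0,0,4]

L=[[1,0,0,0],[5,1,0,0],[-5,4,1,0],[-5,-3,5,1]] U=[[3,4,1,-5],[0,3,-1,-2],[0,0,2,-4],[0,0,0,4]]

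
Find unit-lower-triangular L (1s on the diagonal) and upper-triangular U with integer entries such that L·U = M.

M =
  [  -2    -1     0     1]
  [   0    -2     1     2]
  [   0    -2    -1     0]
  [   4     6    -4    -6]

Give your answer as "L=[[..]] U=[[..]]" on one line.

  R1 -= 0·R0 → [0,-2,1,2]
  R2 -= 0·R0 → [0,-2,-1,0]
  R3 -= -2·R0 → [0,4,-4,-4]
  R2 -= 1·R1 → [0,0,-2,-2]
  R3 -= -2·R1 → [0,0,-2,0]
  R3 -= 1·R2 → [0,0,0,2]

L=[[1,0,0,0],[0,1,0,0],[0,1,1,0],[-2,-2,1,1]] U=[[-2,-1,0,1],[0,-2,1,2],[0,0,-2,-2],[0,0,0,2]]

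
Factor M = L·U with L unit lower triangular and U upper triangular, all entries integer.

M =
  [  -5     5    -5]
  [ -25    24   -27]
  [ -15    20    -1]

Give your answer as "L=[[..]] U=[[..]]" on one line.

  R1 -= 5·R0 → [0,-1,-2]
  R2 -= 3·R0 → [0,5,14]
  R2 -= -5·R1 → [0,0,4]

L=[[1,0,0],[5,1,0],[3,-5,1]] U=[[-5,5,-5],[0,-1,-2],[0,0,4]]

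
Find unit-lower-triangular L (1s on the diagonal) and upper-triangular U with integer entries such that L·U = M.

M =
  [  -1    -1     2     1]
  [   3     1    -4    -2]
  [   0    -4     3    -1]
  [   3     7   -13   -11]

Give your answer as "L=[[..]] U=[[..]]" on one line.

  r1 -= -3·r0 → [0,-2,2,1]
  r2 -= 0·r0 → [0,-4,3,-1]
  r3 -= -3·r0 → [0,4,-7,-8]
  r2 -= 2·r1 → [0,0,-1,-3]
  r3 -= -2·r1 → [0,0,-3,-6]
  r3 -= 3·r2 → [0,0,0,3]

L=[[1,0,0,0],[-3,1,0,0],[0,2,1,0],[-3,-2,3,1]] U=[[-1,-1,2,1],[0,-2,2,1],[0,0,-1,-3],[0,0,0,3]]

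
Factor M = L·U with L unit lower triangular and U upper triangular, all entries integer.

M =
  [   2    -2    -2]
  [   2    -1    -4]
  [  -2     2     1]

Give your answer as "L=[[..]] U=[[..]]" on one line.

L=[[1,0,0],[1,1,0],[-1,0,1]] U=[[2,-2,-2],[0,1,-2],[0,0,-1]]

  row1 -= 1·row0 → [0,1,-2]
  row2 -= -1·row0 → [0,0,-1]
  row2 -= 0·row1 → [0,0,-1]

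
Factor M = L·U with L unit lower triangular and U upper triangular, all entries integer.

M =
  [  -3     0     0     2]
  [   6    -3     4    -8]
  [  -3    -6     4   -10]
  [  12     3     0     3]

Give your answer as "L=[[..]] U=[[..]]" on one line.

L=[[1,0,0,0],[-2,1,0,0],[1,2,1,0],[-4,-1,-1,1]] U=[[-3,0,0,2],[0,-3,4,-4],[0,0,-4,-4],[0,0,0,3]]

  r1 -= -2·r0 → [0,-3,4,-4]
  r2 -= 1·r0 → [0,-6,4,-12]
  r3 -= -4·r0 → [0,3,0,11]
  r2 -= 2·r1 → [0,0,-4,-4]
  r3 -= -1·r1 → [0,0,4,7]
  r3 -= -1·r2 → [0,0,0,3]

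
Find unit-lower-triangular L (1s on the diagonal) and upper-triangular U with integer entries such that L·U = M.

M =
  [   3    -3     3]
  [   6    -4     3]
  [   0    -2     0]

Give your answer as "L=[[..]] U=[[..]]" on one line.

  row1 -= 2·row0 → [0,2,-3]
  row2 -= 0·row0 → [0,-2,0]
  row2 -= -1·row1 → [0,0,-3]

L=[[1,0,0],[2,1,0],[0,-1,1]] U=[[3,-3,3],[0,2,-3],[0,0,-3]]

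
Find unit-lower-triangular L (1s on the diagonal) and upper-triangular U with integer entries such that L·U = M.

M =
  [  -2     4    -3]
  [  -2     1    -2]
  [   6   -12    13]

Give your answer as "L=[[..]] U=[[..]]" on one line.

L=[[1,0,0],[1,1,0],[-3,0,1]] U=[[-2,4,-3],[0,-3,1],[0,0,4]]

  row1 -= 1·row0 → [0,-3,1]
  row2 -= -3·row0 → [0,0,4]
  row2 -= 0·row1 → [0,0,4]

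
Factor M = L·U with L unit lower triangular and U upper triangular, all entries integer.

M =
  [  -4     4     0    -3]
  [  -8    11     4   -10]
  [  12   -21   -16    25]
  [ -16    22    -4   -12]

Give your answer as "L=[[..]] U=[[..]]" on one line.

L=[[1,0,0,0],[2,1,0,0],[-3,-3,1,0],[4,2,3,1]] U=[[-4,4,0,-3],[0,3,4,-4],[0,0,-4,4],[0,0,0,-4]]

  r1 -= 2·r0 → [0,3,4,-4]
  r2 -= -3·r0 → [0,-9,-16,16]
  r3 -= 4·r0 → [0,6,-4,0]
  r2 -= -3·r1 → [0,0,-4,4]
  r3 -= 2·r1 → [0,0,-12,8]
  r3 -= 3·r2 → [0,0,0,-4]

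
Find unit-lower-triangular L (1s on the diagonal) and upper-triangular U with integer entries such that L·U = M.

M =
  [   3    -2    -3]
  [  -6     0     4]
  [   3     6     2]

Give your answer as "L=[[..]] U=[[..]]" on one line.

L=[[1,0,0],[-2,1,0],[1,-2,1]] U=[[3,-2,-3],[0,-4,-2],[0,0,1]]

  R1 -= -2·R0 → [0,-4,-2]
  R2 -= 1·R0 → [0,8,5]
  R2 -= -2·R1 → [0,0,1]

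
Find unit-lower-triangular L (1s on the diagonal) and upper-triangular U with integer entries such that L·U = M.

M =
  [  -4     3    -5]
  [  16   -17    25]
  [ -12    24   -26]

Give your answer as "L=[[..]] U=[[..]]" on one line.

  row1 -= -4·row0 → [0,-5,5]
  row2 -= 3·row0 → [0,15,-11]
  row2 -= -3·row1 → [0,0,4]

L=[[1,0,0],[-4,1,0],[3,-3,1]] U=[[-4,3,-5],[0,-5,5],[0,0,4]]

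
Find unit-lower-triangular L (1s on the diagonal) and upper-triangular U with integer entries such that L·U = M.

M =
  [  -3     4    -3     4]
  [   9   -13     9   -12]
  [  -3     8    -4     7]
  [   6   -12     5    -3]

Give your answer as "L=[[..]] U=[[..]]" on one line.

  row1 -= -3·row0 → [0,-1,0,0]
  row2 -= 1·row0 → [0,4,-1,3]
  row3 -= -2·row0 → [0,-4,-1,5]
  row2 -= -4·row1 → [0,0,-1,3]
  row3 -= 4·row1 → [0,0,-1,5]
  row3 -= 1·row2 → [0,0,0,2]

L=[[1,0,0,0],[-3,1,0,0],[1,-4,1,0],[-2,4,1,1]] U=[[-3,4,-3,4],[0,-1,0,0],[0,0,-1,3],[0,0,0,2]]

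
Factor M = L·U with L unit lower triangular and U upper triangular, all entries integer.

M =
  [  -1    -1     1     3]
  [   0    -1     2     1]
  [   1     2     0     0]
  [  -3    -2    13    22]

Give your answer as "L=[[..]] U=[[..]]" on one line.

  row1 -= 0·row0 → [0,-1,2,1]
  row2 -= -1·row0 → [0,1,1,3]
  row3 -= 3·row0 → [0,1,10,13]
  row2 -= -1·row1 → [0,0,3,4]
  row3 -= -1·row1 → [0,0,12,14]
  row3 -= 4·row2 → [0,0,0,-2]

L=[[1,0,0,0],[0,1,0,0],[-1,-1,1,0],[3,-1,4,1]] U=[[-1,-1,1,3],[0,-1,2,1],[0,0,3,4],[0,0,0,-2]]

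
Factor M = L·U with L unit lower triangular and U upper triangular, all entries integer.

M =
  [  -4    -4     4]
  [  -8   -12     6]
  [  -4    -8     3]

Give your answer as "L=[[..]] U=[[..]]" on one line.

L=[[1,0,0],[2,1,0],[1,1,1]] U=[[-4,-4,4],[0,-4,-2],[0,0,1]]

  r1 -= 2·r0 → [0,-4,-2]
  r2 -= 1·r0 → [0,-4,-1]
  r2 -= 1·r1 → [0,0,1]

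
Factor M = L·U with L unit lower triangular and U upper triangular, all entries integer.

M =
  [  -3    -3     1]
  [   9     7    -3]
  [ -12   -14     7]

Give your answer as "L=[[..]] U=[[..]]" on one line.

L=[[1,0,0],[-3,1,0],[4,1,1]] U=[[-3,-3,1],[0,-2,0],[0,0,3]]

  r1 -= -3·r0 → [0,-2,0]
  r2 -= 4·r0 → [0,-2,3]
  r2 -= 1·r1 → [0,0,3]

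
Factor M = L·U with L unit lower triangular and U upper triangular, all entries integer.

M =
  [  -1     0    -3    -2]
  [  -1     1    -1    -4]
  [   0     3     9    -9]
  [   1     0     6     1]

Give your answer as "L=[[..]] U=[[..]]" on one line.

  R1 -= 1·R0 → [0,1,2,-2]
  R2 -= 0·R0 → [0,3,9,-9]
  R3 -= -1·R0 → [0,0,3,-1]
  R2 -= 3·R1 → [0,0,3,-3]
  R3 -= 0·R1 → [0,0,3,-1]
  R3 -= 1·R2 → [0,0,0,2]

L=[[1,0,0,0],[1,1,0,0],[0,3,1,0],[-1,0,1,1]] U=[[-1,0,-3,-2],[0,1,2,-2],[0,0,3,-3],[0,0,0,2]]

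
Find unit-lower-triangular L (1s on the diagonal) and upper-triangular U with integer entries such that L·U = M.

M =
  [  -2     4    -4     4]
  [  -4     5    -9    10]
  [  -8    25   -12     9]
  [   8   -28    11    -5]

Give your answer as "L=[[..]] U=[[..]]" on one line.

  r1 -= 2·r0 → [0,-3,-1,2]
  r2 -= 4·r0 → [0,9,4,-7]
  r3 -= -4·r0 → [0,-12,-5,11]
  r2 -= -3·r1 → [0,0,1,-1]
  r3 -= 4·r1 → [0,0,-1,3]
  r3 -= -1·r2 → [0,0,0,2]

L=[[1,0,0,0],[2,1,0,0],[4,-3,1,0],[-4,4,-1,1]] U=[[-2,4,-4,4],[0,-3,-1,2],[0,0,1,-1],[0,0,0,2]]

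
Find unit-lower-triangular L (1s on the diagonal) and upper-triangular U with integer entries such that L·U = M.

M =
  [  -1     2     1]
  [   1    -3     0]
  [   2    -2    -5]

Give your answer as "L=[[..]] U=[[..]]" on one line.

  R1 -= -1·R0 → [0,-1,1]
  R2 -= -2·R0 → [0,2,-3]
  R2 -= -2·R1 → [0,0,-1]

L=[[1,0,0],[-1,1,0],[-2,-2,1]] U=[[-1,2,1],[0,-1,1],[0,0,-1]]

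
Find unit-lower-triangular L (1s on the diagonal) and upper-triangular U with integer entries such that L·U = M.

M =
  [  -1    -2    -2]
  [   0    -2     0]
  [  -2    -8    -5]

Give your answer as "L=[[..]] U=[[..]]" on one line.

  row1 -= 0·row0 → [0,-2,0]
  row2 -= 2·row0 → [0,-4,-1]
  row2 -= 2·row1 → [0,0,-1]

L=[[1,0,0],[0,1,0],[2,2,1]] U=[[-1,-2,-2],[0,-2,0],[0,0,-1]]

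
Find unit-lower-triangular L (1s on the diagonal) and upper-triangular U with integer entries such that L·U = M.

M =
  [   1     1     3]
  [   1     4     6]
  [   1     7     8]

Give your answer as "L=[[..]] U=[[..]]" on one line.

  r1 -= 1·r0 → [0,3,3]
  r2 -= 1·r0 → [0,6,5]
  r2 -= 2·r1 → [0,0,-1]

L=[[1,0,0],[1,1,0],[1,2,1]] U=[[1,1,3],[0,3,3],[0,0,-1]]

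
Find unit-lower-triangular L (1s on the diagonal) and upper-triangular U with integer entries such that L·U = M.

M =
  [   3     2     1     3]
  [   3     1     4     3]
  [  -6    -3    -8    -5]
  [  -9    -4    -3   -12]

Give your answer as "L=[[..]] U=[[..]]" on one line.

  R1 -= 1·R0 → [0,-1,3,0]
  R2 -= -2·R0 → [0,1,-6,1]
  R3 -= -3·R0 → [0,2,0,-3]
  R2 -= -1·R1 → [0,0,-3,1]
  R3 -= -2·R1 → [0,0,6,-3]
  R3 -= -2·R2 → [0,0,0,-1]

L=[[1,0,0,0],[1,1,0,0],[-2,-1,1,0],[-3,-2,-2,1]] U=[[3,2,1,3],[0,-1,3,0],[0,0,-3,1],[0,0,0,-1]]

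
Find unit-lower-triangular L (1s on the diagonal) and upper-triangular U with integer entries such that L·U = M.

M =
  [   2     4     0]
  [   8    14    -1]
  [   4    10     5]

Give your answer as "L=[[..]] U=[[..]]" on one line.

L=[[1,0,0],[4,1,0],[2,-1,1]] U=[[2,4,0],[0,-2,-1],[0,0,4]]

  row1 -= 4·row0 → [0,-2,-1]
  row2 -= 2·row0 → [0,2,5]
  row2 -= -1·row1 → [0,0,4]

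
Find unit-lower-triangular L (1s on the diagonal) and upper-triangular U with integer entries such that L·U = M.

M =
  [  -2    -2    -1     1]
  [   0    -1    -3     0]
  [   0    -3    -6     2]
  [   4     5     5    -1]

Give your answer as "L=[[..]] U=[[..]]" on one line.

  R1 -= 0·R0 → [0,-1,-3,0]
  R2 -= 0·R0 → [0,-3,-6,2]
  R3 -= -2·R0 → [0,1,3,1]
  R2 -= 3·R1 → [0,0,3,2]
  R3 -= -1·R1 → [0,0,0,1]
  R3 -= 0·R2 → [0,0,0,1]

L=[[1,0,0,0],[0,1,0,0],[0,3,1,0],[-2,-1,0,1]] U=[[-2,-2,-1,1],[0,-1,-3,0],[0,0,3,2],[0,0,0,1]]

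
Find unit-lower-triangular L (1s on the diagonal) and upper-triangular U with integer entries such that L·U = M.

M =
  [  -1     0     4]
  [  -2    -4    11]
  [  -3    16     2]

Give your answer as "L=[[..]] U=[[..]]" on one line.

  row1 -= 2·row0 → [0,-4,3]
  row2 -= 3·row0 → [0,16,-10]
  row2 -= -4·row1 → [0,0,2]

L=[[1,0,0],[2,1,0],[3,-4,1]] U=[[-1,0,4],[0,-4,3],[0,0,2]]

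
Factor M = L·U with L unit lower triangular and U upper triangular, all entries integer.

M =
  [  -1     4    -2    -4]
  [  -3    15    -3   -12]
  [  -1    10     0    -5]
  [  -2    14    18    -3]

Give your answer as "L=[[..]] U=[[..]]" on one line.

L=[[1,0,0,0],[3,1,0,0],[1,2,1,0],[2,2,-4,1]] U=[[-1,4,-2,-4],[0,3,3,0],[0,0,-4,-1],[0,0,0,1]]

  R1 -= 3·R0 → [0,3,3,0]
  R2 -= 1·R0 → [0,6,2,-1]
  R3 -= 2·R0 → [0,6,22,5]
  R2 -= 2·R1 → [0,0,-4,-1]
  R3 -= 2·R1 → [0,0,16,5]
  R3 -= -4·R2 → [0,0,0,1]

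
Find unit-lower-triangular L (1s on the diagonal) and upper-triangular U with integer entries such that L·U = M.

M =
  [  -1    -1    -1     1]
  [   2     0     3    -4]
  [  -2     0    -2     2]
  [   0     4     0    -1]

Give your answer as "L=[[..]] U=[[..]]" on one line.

  r1 -= -2·r0 → [0,-2,1,-2]
  r2 -= 2·r0 → [0,2,0,0]
  r3 -= 0·r0 → [0,4,0,-1]
  r2 -= -1·r1 → [0,0,1,-2]
  r3 -= -2·r1 → [0,0,2,-5]
  r3 -= 2·r2 → [0,0,0,-1]

L=[[1,0,0,0],[-2,1,0,0],[2,-1,1,0],[0,-2,2,1]] U=[[-1,-1,-1,1],[0,-2,1,-2],[0,0,1,-2],[0,0,0,-1]]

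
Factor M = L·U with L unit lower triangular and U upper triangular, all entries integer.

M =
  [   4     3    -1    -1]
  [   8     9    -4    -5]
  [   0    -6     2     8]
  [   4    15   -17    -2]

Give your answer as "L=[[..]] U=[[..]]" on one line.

  R1 -= 2·R0 → [0,3,-2,-3]
  R2 -= 0·R0 → [0,-6,2,8]
  R3 -= 1·R0 → [0,12,-16,-1]
  R2 -= -2·R1 → [0,0,-2,2]
  R3 -= 4·R1 → [0,0,-8,11]
  R3 -= 4·R2 → [0,0,0,3]

L=[[1,0,0,0],[2,1,0,0],[0,-2,1,0],[1,4,4,1]] U=[[4,3,-1,-1],[0,3,-2,-3],[0,0,-2,2],[0,0,0,3]]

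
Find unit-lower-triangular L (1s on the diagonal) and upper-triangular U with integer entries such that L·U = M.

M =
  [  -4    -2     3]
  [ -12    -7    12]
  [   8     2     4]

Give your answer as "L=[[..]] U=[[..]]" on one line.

L=[[1,0,0],[3,1,0],[-2,2,1]] U=[[-4,-2,3],[0,-1,3],[0,0,4]]

  R1 -= 3·R0 → [0,-1,3]
  R2 -= -2·R0 → [0,-2,10]
  R2 -= 2·R1 → [0,0,4]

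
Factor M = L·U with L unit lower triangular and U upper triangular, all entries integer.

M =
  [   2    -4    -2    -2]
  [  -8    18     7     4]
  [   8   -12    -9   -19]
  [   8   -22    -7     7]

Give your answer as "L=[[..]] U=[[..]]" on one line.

  r1 -= -4·r0 → [0,2,-1,-4]
  r2 -= 4·r0 → [0,4,-1,-11]
  r3 -= 4·r0 → [0,-6,1,15]
  r2 -= 2·r1 → [0,0,1,-3]
  r3 -= -3·r1 → [0,0,-2,3]
  r3 -= -2·r2 → [0,0,0,-3]

L=[[1,0,0,0],[-4,1,0,0],[4,2,1,0],[4,-3,-2,1]] U=[[2,-4,-2,-2],[0,2,-1,-4],[0,0,1,-3],[0,0,0,-3]]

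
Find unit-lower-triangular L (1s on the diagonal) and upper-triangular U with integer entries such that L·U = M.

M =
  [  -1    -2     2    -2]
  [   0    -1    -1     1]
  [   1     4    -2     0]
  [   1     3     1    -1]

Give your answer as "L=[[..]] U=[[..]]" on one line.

  r1 -= 0·r0 → [0,-1,-1,1]
  r2 -= -1·r0 → [0,2,0,-2]
  r3 -= -1·r0 → [0,1,3,-3]
  r2 -= -2·r1 → [0,0,-2,0]
  r3 -= -1·r1 → [0,0,2,-2]
  r3 -= -1·r2 → [0,0,0,-2]

L=[[1,0,0,0],[0,1,0,0],[-1,-2,1,0],[-1,-1,-1,1]] U=[[-1,-2,2,-2],[0,-1,-1,1],[0,0,-2,0],[0,0,0,-2]]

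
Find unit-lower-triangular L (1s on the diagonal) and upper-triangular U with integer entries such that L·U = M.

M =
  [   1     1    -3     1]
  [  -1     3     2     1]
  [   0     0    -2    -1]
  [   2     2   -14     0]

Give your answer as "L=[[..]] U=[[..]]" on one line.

  row1 -= -1·row0 → [0,4,-1,2]
  row2 -= 0·row0 → [0,0,-2,-1]
  row3 -= 2·row0 → [0,0,-8,-2]
  row2 -= 0·row1 → [0,0,-2,-1]
  row3 -= 0·row1 → [0,0,-8,-2]
  row3 -= 4·row2 → [0,0,0,2]

L=[[1,0,0,0],[-1,1,0,0],[0,0,1,0],[2,0,4,1]] U=[[1,1,-3,1],[0,4,-1,2],[0,0,-2,-1],[0,0,0,2]]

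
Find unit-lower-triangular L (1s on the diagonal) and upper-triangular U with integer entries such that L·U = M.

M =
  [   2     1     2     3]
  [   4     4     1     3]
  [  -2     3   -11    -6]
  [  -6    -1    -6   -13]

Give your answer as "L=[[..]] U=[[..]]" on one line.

L=[[1,0,0,0],[2,1,0,0],[-1,2,1,0],[-3,1,-1,1]] U=[[2,1,2,3],[0,2,-3,-3],[0,0,-3,3],[0,0,0,2]]

  r1 -= 2·r0 → [0,2,-3,-3]
  r2 -= -1·r0 → [0,4,-9,-3]
  r3 -= -3·r0 → [0,2,0,-4]
  r2 -= 2·r1 → [0,0,-3,3]
  r3 -= 1·r1 → [0,0,3,-1]
  r3 -= -1·r2 → [0,0,0,2]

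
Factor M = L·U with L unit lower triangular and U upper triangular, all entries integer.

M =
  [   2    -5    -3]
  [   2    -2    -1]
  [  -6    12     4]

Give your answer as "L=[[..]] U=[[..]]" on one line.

L=[[1,0,0],[1,1,0],[-3,-1,1]] U=[[2,-5,-3],[0,3,2],[0,0,-3]]

  row1 -= 1·row0 → [0,3,2]
  row2 -= -3·row0 → [0,-3,-5]
  row2 -= -1·row1 → [0,0,-3]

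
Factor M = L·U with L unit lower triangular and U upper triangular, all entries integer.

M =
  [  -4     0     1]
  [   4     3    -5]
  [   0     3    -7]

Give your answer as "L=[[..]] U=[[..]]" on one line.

L=[[1,0,0],[-1,1,0],[0,1,1]] U=[[-4,0,1],[0,3,-4],[0,0,-3]]

  R1 -= -1·R0 → [0,3,-4]
  R2 -= 0·R0 → [0,3,-7]
  R2 -= 1·R1 → [0,0,-3]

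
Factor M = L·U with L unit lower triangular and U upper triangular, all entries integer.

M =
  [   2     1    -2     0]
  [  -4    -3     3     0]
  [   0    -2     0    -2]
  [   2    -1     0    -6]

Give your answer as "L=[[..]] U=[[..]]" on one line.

  r1 -= -2·r0 → [0,-1,-1,0]
  r2 -= 0·r0 → [0,-2,0,-2]
  r3 -= 1·r0 → [0,-2,2,-6]
  r2 -= 2·r1 → [0,0,2,-2]
  r3 -= 2·r1 → [0,0,4,-6]
  r3 -= 2·r2 → [0,0,0,-2]

L=[[1,0,0,0],[-2,1,0,0],[0,2,1,0],[1,2,2,1]] U=[[2,1,-2,0],[0,-1,-1,0],[0,0,2,-2],[0,0,0,-2]]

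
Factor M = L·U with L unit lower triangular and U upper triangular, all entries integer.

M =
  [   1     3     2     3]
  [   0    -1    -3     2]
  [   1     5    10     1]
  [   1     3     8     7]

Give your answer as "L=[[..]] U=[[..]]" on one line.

  r1 -= 0·r0 → [0,-1,-3,2]
  r2 -= 1·r0 → [0,2,8,-2]
  r3 -= 1·r0 → [0,0,6,4]
  r2 -= -2·r1 → [0,0,2,2]
  r3 -= 0·r1 → [0,0,6,4]
  r3 -= 3·r2 → [0,0,0,-2]

L=[[1,0,0,0],[0,1,0,0],[1,-2,1,0],[1,0,3,1]] U=[[1,3,2,3],[0,-1,-3,2],[0,0,2,2],[0,0,0,-2]]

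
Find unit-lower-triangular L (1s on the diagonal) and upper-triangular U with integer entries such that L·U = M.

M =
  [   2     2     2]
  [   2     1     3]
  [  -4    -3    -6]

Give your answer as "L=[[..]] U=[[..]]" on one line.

  row1 -= 1·row0 → [0,-1,1]
  row2 -= -2·row0 → [0,1,-2]
  row2 -= -1·row1 → [0,0,-1]

L=[[1,0,0],[1,1,0],[-2,-1,1]] U=[[2,2,2],[0,-1,1],[0,0,-1]]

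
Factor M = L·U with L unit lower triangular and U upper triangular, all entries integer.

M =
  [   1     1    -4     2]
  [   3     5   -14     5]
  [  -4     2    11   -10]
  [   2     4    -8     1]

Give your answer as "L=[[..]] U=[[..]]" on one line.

L=[[1,0,0,0],[3,1,0,0],[-4,3,1,0],[2,1,2,1]] U=[[1,1,-4,2],[0,2,-2,-1],[0,0,1,1],[0,0,0,-4]]

  row1 -= 3·row0 → [0,2,-2,-1]
  row2 -= -4·row0 → [0,6,-5,-2]
  row3 -= 2·row0 → [0,2,0,-3]
  row2 -= 3·row1 → [0,0,1,1]
  row3 -= 1·row1 → [0,0,2,-2]
  row3 -= 2·row2 → [0,0,0,-4]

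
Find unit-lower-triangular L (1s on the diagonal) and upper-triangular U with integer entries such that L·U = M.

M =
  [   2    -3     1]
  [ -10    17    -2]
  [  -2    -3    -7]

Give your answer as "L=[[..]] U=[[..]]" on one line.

  row1 -= -5·row0 → [0,2,3]
  row2 -= -1·row0 → [0,-6,-6]
  row2 -= -3·row1 → [0,0,3]

L=[[1,0,0],[-5,1,0],[-1,-3,1]] U=[[2,-3,1],[0,2,3],[0,0,3]]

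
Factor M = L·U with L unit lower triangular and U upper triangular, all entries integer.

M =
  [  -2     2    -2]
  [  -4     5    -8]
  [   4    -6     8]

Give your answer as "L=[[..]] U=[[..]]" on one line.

L=[[1,0,0],[2,1,0],[-2,-2,1]] U=[[-2,2,-2],[0,1,-4],[0,0,-4]]

  R1 -= 2·R0 → [0,1,-4]
  R2 -= -2·R0 → [0,-2,4]
  R2 -= -2·R1 → [0,0,-4]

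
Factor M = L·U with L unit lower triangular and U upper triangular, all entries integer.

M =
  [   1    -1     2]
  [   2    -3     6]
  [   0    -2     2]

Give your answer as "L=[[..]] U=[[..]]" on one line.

  r1 -= 2·r0 → [0,-1,2]
  r2 -= 0·r0 → [0,-2,2]
  r2 -= 2·r1 → [0,0,-2]

L=[[1,0,0],[2,1,0],[0,2,1]] U=[[1,-1,2],[0,-1,2],[0,0,-2]]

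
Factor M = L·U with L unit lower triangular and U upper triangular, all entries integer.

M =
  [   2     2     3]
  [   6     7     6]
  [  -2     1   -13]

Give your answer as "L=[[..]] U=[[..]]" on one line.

  r1 -= 3·r0 → [0,1,-3]
  r2 -= -1·r0 → [0,3,-10]
  r2 -= 3·r1 → [0,0,-1]

L=[[1,0,0],[3,1,0],[-1,3,1]] U=[[2,2,3],[0,1,-3],[0,0,-1]]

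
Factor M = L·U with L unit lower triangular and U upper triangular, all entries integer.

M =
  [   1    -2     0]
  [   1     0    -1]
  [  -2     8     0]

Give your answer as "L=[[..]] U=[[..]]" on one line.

  row1 -= 1·row0 → [0,2,-1]
  row2 -= -2·row0 → [0,4,0]
  row2 -= 2·row1 → [0,0,2]

L=[[1,0,0],[1,1,0],[-2,2,1]] U=[[1,-2,0],[0,2,-1],[0,0,2]]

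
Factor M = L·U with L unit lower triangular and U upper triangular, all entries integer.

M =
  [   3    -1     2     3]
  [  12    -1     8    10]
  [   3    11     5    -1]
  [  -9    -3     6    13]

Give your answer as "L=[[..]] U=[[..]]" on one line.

L=[[1,0,0,0],[4,1,0,0],[1,4,1,0],[-3,-2,4,1]] U=[[3,-1,2,3],[0,3,0,-2],[0,0,3,4],[0,0,0,2]]

  R1 -= 4·R0 → [0,3,0,-2]
  R2 -= 1·R0 → [0,12,3,-4]
  R3 -= -3·R0 → [0,-6,12,22]
  R2 -= 4·R1 → [0,0,3,4]
  R3 -= -2·R1 → [0,0,12,18]
  R3 -= 4·R2 → [0,0,0,2]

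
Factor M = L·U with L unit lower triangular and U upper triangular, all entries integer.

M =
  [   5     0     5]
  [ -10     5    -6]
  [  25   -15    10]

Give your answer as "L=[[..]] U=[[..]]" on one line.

L=[[1,0,0],[-2,1,0],[5,-3,1]] U=[[5,0,5],[0,5,4],[0,0,-3]]

  r1 -= -2·r0 → [0,5,4]
  r2 -= 5·r0 → [0,-15,-15]
  r2 -= -3·r1 → [0,0,-3]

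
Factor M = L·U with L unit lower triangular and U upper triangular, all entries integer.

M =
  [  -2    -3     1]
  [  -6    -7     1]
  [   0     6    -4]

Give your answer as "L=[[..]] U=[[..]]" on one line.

  row1 -= 3·row0 → [0,2,-2]
  row2 -= 0·row0 → [0,6,-4]
  row2 -= 3·row1 → [0,0,2]

L=[[1,0,0],[3,1,0],[0,3,1]] U=[[-2,-3,1],[0,2,-2],[0,0,2]]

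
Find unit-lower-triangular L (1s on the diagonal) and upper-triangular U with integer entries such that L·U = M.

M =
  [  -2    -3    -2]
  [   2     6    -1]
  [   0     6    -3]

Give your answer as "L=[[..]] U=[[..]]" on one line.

L=[[1,0,0],[-1,1,0],[0,2,1]] U=[[-2,-3,-2],[0,3,-3],[0,0,3]]

  R1 -= -1·R0 → [0,3,-3]
  R2 -= 0·R0 → [0,6,-3]
  R2 -= 2·R1 → [0,0,3]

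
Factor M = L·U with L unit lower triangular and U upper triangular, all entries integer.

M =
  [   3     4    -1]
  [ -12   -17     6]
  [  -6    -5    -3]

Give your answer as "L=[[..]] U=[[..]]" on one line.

  R1 -= -4·R0 → [0,-1,2]
  R2 -= -2·R0 → [0,3,-5]
  R2 -= -3·R1 → [0,0,1]

L=[[1,0,0],[-4,1,0],[-2,-3,1]] U=[[3,4,-1],[0,-1,2],[0,0,1]]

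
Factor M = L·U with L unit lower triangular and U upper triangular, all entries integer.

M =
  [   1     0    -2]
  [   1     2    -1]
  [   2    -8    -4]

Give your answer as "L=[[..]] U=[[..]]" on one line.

  row1 -= 1·row0 → [0,2,1]
  row2 -= 2·row0 → [0,-8,0]
  row2 -= -4·row1 → [0,0,4]

L=[[1,0,0],[1,1,0],[2,-4,1]] U=[[1,0,-2],[0,2,1],[0,0,4]]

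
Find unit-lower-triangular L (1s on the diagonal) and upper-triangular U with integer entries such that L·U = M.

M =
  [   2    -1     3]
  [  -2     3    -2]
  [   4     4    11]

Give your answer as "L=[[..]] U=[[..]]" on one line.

L=[[1,0,0],[-1,1,0],[2,3,1]] U=[[2,-1,3],[0,2,1],[0,0,2]]

  row1 -= -1·row0 → [0,2,1]
  row2 -= 2·row0 → [0,6,5]
  row2 -= 3·row1 → [0,0,2]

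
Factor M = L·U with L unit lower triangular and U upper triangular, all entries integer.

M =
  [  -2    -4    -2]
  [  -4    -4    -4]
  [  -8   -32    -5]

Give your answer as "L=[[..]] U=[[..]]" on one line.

L=[[1,0,0],[2,1,0],[4,-4,1]] U=[[-2,-4,-2],[0,4,0],[0,0,3]]

  r1 -= 2·r0 → [0,4,0]
  r2 -= 4·r0 → [0,-16,3]
  r2 -= -4·r1 → [0,0,3]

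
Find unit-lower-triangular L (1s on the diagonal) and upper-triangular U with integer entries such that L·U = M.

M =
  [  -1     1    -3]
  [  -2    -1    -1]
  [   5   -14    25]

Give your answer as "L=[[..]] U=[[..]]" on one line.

L=[[1,0,0],[2,1,0],[-5,3,1]] U=[[-1,1,-3],[0,-3,5],[0,0,-5]]

  R1 -= 2·R0 → [0,-3,5]
  R2 -= -5·R0 → [0,-9,10]
  R2 -= 3·R1 → [0,0,-5]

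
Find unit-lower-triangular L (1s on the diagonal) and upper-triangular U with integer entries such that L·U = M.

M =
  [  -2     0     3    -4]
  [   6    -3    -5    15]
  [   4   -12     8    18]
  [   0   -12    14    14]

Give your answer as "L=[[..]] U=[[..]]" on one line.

  R1 -= -3·R0 → [0,-3,4,3]
  R2 -= -2·R0 → [0,-12,14,10]
  R3 -= 0·R0 → [0,-12,14,14]
  R2 -= 4·R1 → [0,0,-2,-2]
  R3 -= 4·R1 → [0,0,-2,2]
  R3 -= 1·R2 → [0,0,0,4]

L=[[1,0,0,0],[-3,1,0,0],[-2,4,1,0],[0,4,1,1]] U=[[-2,0,3,-4],[0,-3,4,3],[0,0,-2,-2],[0,0,0,4]]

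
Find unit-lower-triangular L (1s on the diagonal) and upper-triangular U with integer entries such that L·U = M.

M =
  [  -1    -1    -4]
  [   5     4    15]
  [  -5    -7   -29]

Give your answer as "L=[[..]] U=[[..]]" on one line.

  row1 -= -5·row0 → [0,-1,-5]
  row2 -= 5·row0 → [0,-2,-9]
  row2 -= 2·row1 → [0,0,1]

L=[[1,0,0],[-5,1,0],[5,2,1]] U=[[-1,-1,-4],[0,-1,-5],[0,0,1]]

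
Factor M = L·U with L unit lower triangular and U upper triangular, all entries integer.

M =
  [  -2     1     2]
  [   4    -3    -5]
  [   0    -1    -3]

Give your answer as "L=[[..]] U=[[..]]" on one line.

L=[[1,0,0],[-2,1,0],[0,1,1]] U=[[-2,1,2],[0,-1,-1],[0,0,-2]]

  R1 -= -2·R0 → [0,-1,-1]
  R2 -= 0·R0 → [0,-1,-3]
  R2 -= 1·R1 → [0,0,-2]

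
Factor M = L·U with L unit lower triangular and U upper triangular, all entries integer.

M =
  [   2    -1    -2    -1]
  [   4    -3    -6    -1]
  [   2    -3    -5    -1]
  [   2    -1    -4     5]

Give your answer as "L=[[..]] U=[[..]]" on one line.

  R1 -= 2·R0 → [0,-1,-2,1]
  R2 -= 1·R0 → [0,-2,-3,0]
  R3 -= 1·R0 → [0,0,-2,6]
  R2 -= 2·R1 → [0,0,1,-2]
  R3 -= 0·R1 → [0,0,-2,6]
  R3 -= -2·R2 → [0,0,0,2]

L=[[1,0,0,0],[2,1,0,0],[1,2,1,0],[1,0,-2,1]] U=[[2,-1,-2,-1],[0,-1,-2,1],[0,0,1,-2],[0,0,0,2]]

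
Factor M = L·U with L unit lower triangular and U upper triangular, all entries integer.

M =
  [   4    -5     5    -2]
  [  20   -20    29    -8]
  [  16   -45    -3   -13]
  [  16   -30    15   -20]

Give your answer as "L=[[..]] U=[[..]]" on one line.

  r1 -= 5·r0 → [0,5,4,2]
  r2 -= 4·r0 → [0,-25,-23,-5]
  r3 -= 4·r0 → [0,-10,-5,-12]
  r2 -= -5·r1 → [0,0,-3,5]
  r3 -= -2·r1 → [0,0,3,-8]
  r3 -= -1·r2 → [0,0,0,-3]

L=[[1,0,0,0],[5,1,0,0],[4,-5,1,0],[4,-2,-1,1]] U=[[4,-5,5,-2],[0,5,4,2],[0,0,-3,5],[0,0,0,-3]]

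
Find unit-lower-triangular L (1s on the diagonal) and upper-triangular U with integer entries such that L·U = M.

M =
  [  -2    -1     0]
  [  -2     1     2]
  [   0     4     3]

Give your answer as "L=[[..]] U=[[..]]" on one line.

L=[[1,0,0],[1,1,0],[0,2,1]] U=[[-2,-1,0],[0,2,2],[0,0,-1]]

  r1 -= 1·r0 → [0,2,2]
  r2 -= 0·r0 → [0,4,3]
  r2 -= 2·r1 → [0,0,-1]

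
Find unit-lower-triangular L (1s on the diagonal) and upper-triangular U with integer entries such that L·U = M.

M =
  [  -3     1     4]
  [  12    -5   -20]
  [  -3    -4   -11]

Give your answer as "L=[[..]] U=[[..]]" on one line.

L=[[1,0,0],[-4,1,0],[1,5,1]] U=[[-3,1,4],[0,-1,-4],[0,0,5]]

  row1 -= -4·row0 → [0,-1,-4]
  row2 -= 1·row0 → [0,-5,-15]
  row2 -= 5·row1 → [0,0,5]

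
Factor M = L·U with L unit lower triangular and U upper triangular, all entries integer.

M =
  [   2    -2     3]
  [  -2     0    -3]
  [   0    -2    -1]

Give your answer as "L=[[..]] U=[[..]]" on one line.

  r1 -= -1·r0 → [0,-2,0]
  r2 -= 0·r0 → [0,-2,-1]
  r2 -= 1·r1 → [0,0,-1]

L=[[1,0,0],[-1,1,0],[0,1,1]] U=[[2,-2,3],[0,-2,0],[0,0,-1]]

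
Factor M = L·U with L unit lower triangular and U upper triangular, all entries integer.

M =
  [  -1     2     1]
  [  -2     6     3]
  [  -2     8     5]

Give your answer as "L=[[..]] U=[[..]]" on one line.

  R1 -= 2·R0 → [0,2,1]
  R2 -= 2·R0 → [0,4,3]
  R2 -= 2·R1 → [0,0,1]

L=[[1,0,0],[2,1,0],[2,2,1]] U=[[-1,2,1],[0,2,1],[0,0,1]]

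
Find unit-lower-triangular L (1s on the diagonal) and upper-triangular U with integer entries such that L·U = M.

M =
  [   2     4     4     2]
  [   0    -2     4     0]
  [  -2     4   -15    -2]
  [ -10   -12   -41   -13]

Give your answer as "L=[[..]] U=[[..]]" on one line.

L=[[1,0,0,0],[0,1,0,0],[-1,-4,1,0],[-5,-4,-1,1]] U=[[2,4,4,2],[0,-2,4,0],[0,0,5,0],[0,0,0,-3]]

  r1 -= 0·r0 → [0,-2,4,0]
  r2 -= -1·r0 → [0,8,-11,0]
  r3 -= -5·r0 → [0,8,-21,-3]
  r2 -= -4·r1 → [0,0,5,0]
  r3 -= -4·r1 → [0,0,-5,-3]
  r3 -= -1·r2 → [0,0,0,-3]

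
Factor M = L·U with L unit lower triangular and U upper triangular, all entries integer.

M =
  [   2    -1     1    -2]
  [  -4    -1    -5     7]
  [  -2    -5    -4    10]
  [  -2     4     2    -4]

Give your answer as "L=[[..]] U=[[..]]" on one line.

L=[[1,0,0,0],[-2,1,0,0],[-1,2,1,0],[-1,-1,0,1]] U=[[2,-1,1,-2],[0,-3,-3,3],[0,0,3,2],[0,0,0,-3]]

  R1 -= -2·R0 → [0,-3,-3,3]
  R2 -= -1·R0 → [0,-6,-3,8]
  R3 -= -1·R0 → [0,3,3,-6]
  R2 -= 2·R1 → [0,0,3,2]
  R3 -= -1·R1 → [0,0,0,-3]
  R3 -= 0·R2 → [0,0,0,-3]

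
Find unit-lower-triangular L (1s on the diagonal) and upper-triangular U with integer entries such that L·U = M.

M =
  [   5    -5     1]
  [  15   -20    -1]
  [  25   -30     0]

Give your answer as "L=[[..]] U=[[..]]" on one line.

  row1 -= 3·row0 → [0,-5,-4]
  row2 -= 5·row0 → [0,-5,-5]
  row2 -= 1·row1 → [0,0,-1]

L=[[1,0,0],[3,1,0],[5,1,1]] U=[[5,-5,1],[0,-5,-4],[0,0,-1]]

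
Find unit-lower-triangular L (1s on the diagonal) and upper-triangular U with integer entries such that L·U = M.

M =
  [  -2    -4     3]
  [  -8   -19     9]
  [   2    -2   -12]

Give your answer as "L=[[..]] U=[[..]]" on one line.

  R1 -= 4·R0 → [0,-3,-3]
  R2 -= -1·R0 → [0,-6,-9]
  R2 -= 2·R1 → [0,0,-3]

L=[[1,0,0],[4,1,0],[-1,2,1]] U=[[-2,-4,3],[0,-3,-3],[0,0,-3]]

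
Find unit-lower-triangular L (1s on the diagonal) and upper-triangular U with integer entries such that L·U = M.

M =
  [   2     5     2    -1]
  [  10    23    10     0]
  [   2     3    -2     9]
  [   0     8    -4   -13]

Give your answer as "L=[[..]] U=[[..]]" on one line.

  r1 -= 5·r0 → [0,-2,0,5]
  r2 -= 1·r0 → [0,-2,-4,10]
  r3 -= 0·r0 → [0,8,-4,-13]
  r2 -= 1·r1 → [0,0,-4,5]
  r3 -= -4·r1 → [0,0,-4,7]
  r3 -= 1·r2 → [0,0,0,2]

L=[[1,0,0,0],[5,1,0,0],[1,1,1,0],[0,-4,1,1]] U=[[2,5,2,-1],[0,-2,0,5],[0,0,-4,5],[0,0,0,2]]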